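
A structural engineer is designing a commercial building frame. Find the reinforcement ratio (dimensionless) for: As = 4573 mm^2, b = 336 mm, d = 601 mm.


rho = As / (b * d)
= 4573 / (336 * 601)
= 4573 / 201936
= 0.022646 (dimensionless)

0.022646 (dimensionless)


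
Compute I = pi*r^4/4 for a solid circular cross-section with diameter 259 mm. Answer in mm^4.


r = d / 2 = 259 / 2 = 129.5 mm
I = pi * r^4 / 4 = pi * 129.5^4 / 4
= 220886388.76 mm^4

220886388.76 mm^4


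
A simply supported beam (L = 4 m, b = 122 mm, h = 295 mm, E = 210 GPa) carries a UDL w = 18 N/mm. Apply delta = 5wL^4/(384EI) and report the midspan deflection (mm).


I = 122 * 295^3 / 12 = 261002479.17 mm^4
L = 4000.0 mm, w = 18 N/mm, E = 210000.0 MPa
delta = 5 * w * L^4 / (384 * E * I)
= 5 * 18 * 4000.0^4 / (384 * 210000.0 * 261002479.17)
= 1.0947 mm

1.0947 mm


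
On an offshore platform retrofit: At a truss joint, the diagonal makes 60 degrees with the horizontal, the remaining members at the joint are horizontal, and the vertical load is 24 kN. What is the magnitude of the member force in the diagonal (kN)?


At the joint, only the diagonal has a vertical component, so vertical equilibrium gives:
F * sin(60) = 24
F = 24 / sin(60)
= 24 / 0.866025
= 27.71 kN

27.71 kN


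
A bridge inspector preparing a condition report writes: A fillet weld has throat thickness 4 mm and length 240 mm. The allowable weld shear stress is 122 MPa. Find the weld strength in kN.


Strength = throat * length * allowable stress
= 4 * 240 * 122 N
= 117120 N
= 117.12 kN

117.12 kN


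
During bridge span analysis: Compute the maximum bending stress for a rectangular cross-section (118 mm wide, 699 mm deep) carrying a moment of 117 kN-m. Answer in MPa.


I = b * h^3 / 12 = 118 * 699^3 / 12 = 3358398973.5 mm^4
y = h / 2 = 699 / 2 = 349.5 mm
M = 117 kN-m = 117000000.0 N-mm
sigma = M * y / I = 117000000.0 * 349.5 / 3358398973.5
= 12.18 MPa

12.18 MPa


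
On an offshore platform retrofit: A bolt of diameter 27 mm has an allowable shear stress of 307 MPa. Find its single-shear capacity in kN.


A = pi * d^2 / 4 = pi * 27^2 / 4 = 572.5553 mm^2
V = f_v * A / 1000 = 307 * 572.5553 / 1000
= 175.7745 kN

175.7745 kN


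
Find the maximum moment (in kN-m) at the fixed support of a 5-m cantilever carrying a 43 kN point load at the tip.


For a cantilever with a point load at the free end:
M_max = P * L = 43 * 5 = 215 kN-m

215 kN-m


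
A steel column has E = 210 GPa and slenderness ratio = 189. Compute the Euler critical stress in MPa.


sigma_cr = pi^2 * E / lambda^2
= 9.8696 * 210000.0 / 189^2
= 9.8696 * 210000.0 / 35721
= 58.0224 MPa

58.0224 MPa


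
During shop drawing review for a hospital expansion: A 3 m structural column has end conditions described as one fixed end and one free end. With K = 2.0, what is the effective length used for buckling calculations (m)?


L_eff = K * L
= 2.0 * 3
= 6.0 m

6.0 m


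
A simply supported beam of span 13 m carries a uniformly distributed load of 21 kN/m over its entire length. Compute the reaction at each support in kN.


Total load = w * L = 21 * 13 = 273 kN
By symmetry, each reaction R = total / 2 = 273 / 2 = 136.5 kN

136.5 kN


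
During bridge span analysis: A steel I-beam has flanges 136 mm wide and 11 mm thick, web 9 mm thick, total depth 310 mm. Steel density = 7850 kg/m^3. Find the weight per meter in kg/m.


A_flanges = 2 * 136 * 11 = 2992 mm^2
A_web = (310 - 2 * 11) * 9 = 2592 mm^2
A_total = 2992 + 2592 = 5584 mm^2 = 0.005584 m^2
Weight = rho * A = 7850 * 0.005584 = 43.8344 kg/m

43.8344 kg/m


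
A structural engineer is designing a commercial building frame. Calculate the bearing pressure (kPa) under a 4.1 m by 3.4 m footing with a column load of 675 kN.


A = 4.1 * 3.4 = 13.94 m^2
q = P / A = 675 / 13.94
= 48.4218 kPa

48.4218 kPa


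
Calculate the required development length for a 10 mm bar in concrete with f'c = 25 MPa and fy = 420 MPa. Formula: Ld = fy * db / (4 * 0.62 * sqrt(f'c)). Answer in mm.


Ld = (fy * db) / (4 * 0.62 * sqrt(f'c))
= (420 * 10) / (4 * 0.62 * sqrt(25))
= 4200 / 12.4
= 338.71 mm

338.71 mm


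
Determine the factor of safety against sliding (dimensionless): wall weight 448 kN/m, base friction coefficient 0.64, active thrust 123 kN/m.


Resisting force = mu * W = 0.64 * 448 = 286.72 kN/m
FOS = Resisting / Driving = 286.72 / 123
= 2.3311 (dimensionless)

2.3311 (dimensionless)


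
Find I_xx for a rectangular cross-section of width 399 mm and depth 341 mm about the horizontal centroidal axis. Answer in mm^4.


I = b * h^3 / 12
= 399 * 341^3 / 12
= 399 * 39651821 / 12
= 1318423048.25 mm^4

1318423048.25 mm^4


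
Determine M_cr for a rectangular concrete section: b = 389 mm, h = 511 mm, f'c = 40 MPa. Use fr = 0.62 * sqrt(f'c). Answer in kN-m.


fr = 0.62 * sqrt(40) = 0.62 * 6.3246 = 3.9212 MPa
I = 389 * 511^3 / 12 = 4325447604.92 mm^4
y_t = 255.5 mm
M_cr = fr * I / y_t = 3.9212 * 4325447604.92 / 255.5 N-mm
= 66.3838 kN-m

66.3838 kN-m


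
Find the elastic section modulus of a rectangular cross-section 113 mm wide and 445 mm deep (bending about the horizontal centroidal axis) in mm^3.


S = b * h^2 / 6
= 113 * 445^2 / 6
= 113 * 198025 / 6
= 3729470.83 mm^3

3729470.83 mm^3


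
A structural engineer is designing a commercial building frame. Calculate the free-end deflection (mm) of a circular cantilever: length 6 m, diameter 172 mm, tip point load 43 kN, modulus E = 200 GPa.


I = pi * d^4 / 64 = pi * 172^4 / 64 = 42961920.42 mm^4
L = 6000.0 mm, P = 43000.0 N, E = 200000.0 MPa
delta = P * L^3 / (3 * E * I)
= 43000.0 * 6000.0^3 / (3 * 200000.0 * 42961920.42)
= 360.3191 mm

360.3191 mm


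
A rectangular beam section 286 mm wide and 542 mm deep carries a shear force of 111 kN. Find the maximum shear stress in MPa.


A = b * h = 286 * 542 = 155012 mm^2
V = 111 kN = 111000.0 N
tau_max = 1.5 * V / A = 1.5 * 111000.0 / 155012
= 1.0741 MPa

1.0741 MPa


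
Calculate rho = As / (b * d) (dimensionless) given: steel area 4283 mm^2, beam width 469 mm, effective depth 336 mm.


rho = As / (b * d)
= 4283 / (469 * 336)
= 4283 / 157584
= 0.027179 (dimensionless)

0.027179 (dimensionless)


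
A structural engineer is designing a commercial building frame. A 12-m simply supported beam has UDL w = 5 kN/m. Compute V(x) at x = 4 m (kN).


R_A = w * L / 2 = 5 * 12 / 2 = 30.0 kN
V(x) = R_A - w * x = 30.0 - 5 * 4
= 10.0 kN

10.0 kN


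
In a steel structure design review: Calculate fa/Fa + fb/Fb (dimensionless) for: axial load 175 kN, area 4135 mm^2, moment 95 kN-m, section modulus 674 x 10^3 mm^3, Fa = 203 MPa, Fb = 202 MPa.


f_a = P / A = 175000.0 / 4135 = 42.3216 MPa
f_b = M / S = 95000000.0 / 674000.0 = 140.9496 MPa
Ratio = f_a / Fa + f_b / Fb
= 42.3216 / 203 + 140.9496 / 202
= 0.9063 (dimensionless)

0.9063 (dimensionless)


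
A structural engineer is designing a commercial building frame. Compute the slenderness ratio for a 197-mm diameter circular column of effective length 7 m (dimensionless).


Radius of gyration r = d / 4 = 197 / 4 = 49.25 mm
L_eff = 7000.0 mm
Slenderness ratio = L / r = 7000.0 / 49.25 = 142.13 (dimensionless)

142.13 (dimensionless)


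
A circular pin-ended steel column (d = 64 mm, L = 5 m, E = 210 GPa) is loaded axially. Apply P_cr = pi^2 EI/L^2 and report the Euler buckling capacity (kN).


I = pi * d^4 / 64 = 823549.66 mm^4
L = 5000.0 mm
P_cr = pi^2 * E * I / L^2
= 9.8696 * 210000.0 * 823549.66 / 5000.0^2
= 68276.12 N = 68.2761 kN

68.2761 kN


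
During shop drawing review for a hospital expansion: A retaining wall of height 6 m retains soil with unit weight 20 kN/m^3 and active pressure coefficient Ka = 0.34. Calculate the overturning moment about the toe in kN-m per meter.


Pa = 0.5 * Ka * gamma * H^2
= 0.5 * 0.34 * 20 * 6^2
= 122.4 kN/m
Arm = H / 3 = 6 / 3 = 2.0 m
Mo = Pa * arm = Pa * H / 3 = 122.4 * 6 / 3 = 244.8 kN-m/m

244.8 kN-m/m


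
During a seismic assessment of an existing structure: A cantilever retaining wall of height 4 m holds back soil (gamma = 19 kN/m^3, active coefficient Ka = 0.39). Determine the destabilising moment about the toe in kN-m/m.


Pa = 0.5 * Ka * gamma * H^2
= 0.5 * 0.39 * 19 * 4^2
= 59.28 kN/m
Arm = H / 3 = 4 / 3 = 1.3333 m
Mo = Pa * arm = Pa * H / 3 = 59.28 * 4 / 3 = 79.04 kN-m/m

79.04 kN-m/m


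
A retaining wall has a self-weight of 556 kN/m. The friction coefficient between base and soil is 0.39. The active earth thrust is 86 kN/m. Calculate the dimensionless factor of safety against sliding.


Resisting force = mu * W = 0.39 * 556 = 216.84 kN/m
FOS = Resisting / Driving = 216.84 / 86
= 2.5214 (dimensionless)

2.5214 (dimensionless)


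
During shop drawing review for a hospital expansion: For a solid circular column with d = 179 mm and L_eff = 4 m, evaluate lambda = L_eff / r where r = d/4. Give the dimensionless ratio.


Radius of gyration r = d / 4 = 179 / 4 = 44.75 mm
L_eff = 4000.0 mm
Slenderness ratio = L / r = 4000.0 / 44.75 = 89.39 (dimensionless)

89.39 (dimensionless)


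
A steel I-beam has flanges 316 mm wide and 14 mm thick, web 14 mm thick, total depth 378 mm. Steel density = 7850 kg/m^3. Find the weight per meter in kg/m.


A_flanges = 2 * 316 * 14 = 8848 mm^2
A_web = (378 - 2 * 14) * 14 = 4900 mm^2
A_total = 8848 + 4900 = 13748 mm^2 = 0.013748 m^2
Weight = rho * A = 7850 * 0.013748 = 107.9218 kg/m

107.9218 kg/m


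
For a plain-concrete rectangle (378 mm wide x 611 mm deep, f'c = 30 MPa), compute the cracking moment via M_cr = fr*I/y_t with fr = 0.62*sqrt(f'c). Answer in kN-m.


fr = 0.62 * sqrt(30) = 0.62 * 5.4772 = 3.3959 MPa
I = 378 * 611^3 / 12 = 7185122626.5 mm^4
y_t = 305.5 mm
M_cr = fr * I / y_t = 3.3959 * 7185122626.5 / 305.5 N-mm
= 79.8685 kN-m

79.8685 kN-m


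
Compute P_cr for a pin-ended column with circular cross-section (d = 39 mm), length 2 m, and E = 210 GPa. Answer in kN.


I = pi * d^4 / 64 = 113560.77 mm^4
L = 2000.0 mm
P_cr = pi^2 * E * I / L^2
= 9.8696 * 210000.0 * 113560.77 / 2000.0^2
= 58841.99 N = 58.842 kN

58.842 kN


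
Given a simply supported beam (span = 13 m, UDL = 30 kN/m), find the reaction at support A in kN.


Total load = w * L = 30 * 13 = 390 kN
By symmetry, each reaction R = total / 2 = 390 / 2 = 195.0 kN

195.0 kN


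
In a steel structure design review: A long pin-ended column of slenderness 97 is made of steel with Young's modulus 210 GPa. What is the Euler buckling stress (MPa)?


sigma_cr = pi^2 * E / lambda^2
= 9.8696 * 210000.0 / 97^2
= 9.8696 * 210000.0 / 9409
= 220.2803 MPa

220.2803 MPa


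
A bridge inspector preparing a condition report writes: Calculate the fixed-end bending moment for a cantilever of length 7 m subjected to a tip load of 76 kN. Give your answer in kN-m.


For a cantilever with a point load at the free end:
M_max = P * L = 76 * 7 = 532 kN-m

532 kN-m


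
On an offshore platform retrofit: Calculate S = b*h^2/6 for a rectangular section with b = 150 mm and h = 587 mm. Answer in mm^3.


S = b * h^2 / 6
= 150 * 587^2 / 6
= 150 * 344569 / 6
= 8614225.0 mm^3

8614225.0 mm^3


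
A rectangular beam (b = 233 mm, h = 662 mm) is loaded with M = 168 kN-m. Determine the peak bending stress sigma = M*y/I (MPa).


I = b * h^3 / 12 = 233 * 662^3 / 12 = 5633115335.33 mm^4
y = h / 2 = 662 / 2 = 331.0 mm
M = 168 kN-m = 168000000.0 N-mm
sigma = M * y / I = 168000000.0 * 331.0 / 5633115335.33
= 9.87 MPa

9.87 MPa


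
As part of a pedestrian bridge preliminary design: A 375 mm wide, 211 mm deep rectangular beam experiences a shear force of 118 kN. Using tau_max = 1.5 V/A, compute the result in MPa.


A = b * h = 375 * 211 = 79125 mm^2
V = 118 kN = 118000.0 N
tau_max = 1.5 * V / A = 1.5 * 118000.0 / 79125
= 2.237 MPa

2.237 MPa


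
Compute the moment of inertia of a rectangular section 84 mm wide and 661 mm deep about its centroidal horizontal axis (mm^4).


I = b * h^3 / 12
= 84 * 661^3 / 12
= 84 * 288804781 / 12
= 2021633467.0 mm^4

2021633467.0 mm^4


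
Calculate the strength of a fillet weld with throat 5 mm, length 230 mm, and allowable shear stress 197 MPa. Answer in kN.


Strength = throat * length * allowable stress
= 5 * 230 * 197 N
= 226550 N
= 226.55 kN

226.55 kN


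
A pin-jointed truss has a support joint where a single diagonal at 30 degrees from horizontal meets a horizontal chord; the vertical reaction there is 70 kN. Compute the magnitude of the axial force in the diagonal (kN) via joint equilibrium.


At the joint, only the diagonal has a vertical component, so vertical equilibrium gives:
F * sin(30) = 70
F = 70 / sin(30)
= 70 / 0.5
= 140.0 kN

140.0 kN


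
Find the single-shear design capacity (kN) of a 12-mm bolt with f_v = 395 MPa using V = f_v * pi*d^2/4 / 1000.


A = pi * d^2 / 4 = pi * 12^2 / 4 = 113.0973 mm^2
V = f_v * A / 1000 = 395 * 113.0973 / 1000
= 44.6734 kN

44.6734 kN


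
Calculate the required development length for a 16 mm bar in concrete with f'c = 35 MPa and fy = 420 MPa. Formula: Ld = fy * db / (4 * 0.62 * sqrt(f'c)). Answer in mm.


Ld = (fy * db) / (4 * 0.62 * sqrt(f'c))
= (420 * 16) / (4 * 0.62 * sqrt(35))
= 6720 / 14.6719
= 458.02 mm

458.02 mm


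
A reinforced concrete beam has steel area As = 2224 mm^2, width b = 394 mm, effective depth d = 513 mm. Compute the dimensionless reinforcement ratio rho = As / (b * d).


rho = As / (b * d)
= 2224 / (394 * 513)
= 2224 / 202122
= 0.011003 (dimensionless)

0.011003 (dimensionless)


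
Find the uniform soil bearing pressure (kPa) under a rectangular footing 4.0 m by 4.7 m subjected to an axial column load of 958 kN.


A = 4.0 * 4.7 = 18.8 m^2
q = P / A = 958 / 18.8
= 50.9574 kPa

50.9574 kPa


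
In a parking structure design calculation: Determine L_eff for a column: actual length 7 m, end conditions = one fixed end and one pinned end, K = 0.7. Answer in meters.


L_eff = K * L
= 0.7 * 7
= 4.9 m

4.9 m


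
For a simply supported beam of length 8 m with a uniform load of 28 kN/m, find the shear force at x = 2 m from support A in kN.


R_A = w * L / 2 = 28 * 8 / 2 = 112.0 kN
V(x) = R_A - w * x = 112.0 - 28 * 2
= 56.0 kN

56.0 kN


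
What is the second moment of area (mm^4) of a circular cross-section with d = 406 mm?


r = d / 2 = 406 / 2 = 203.0 mm
I = pi * r^4 / 4 = pi * 203.0^4 / 4
= 1333748773.37 mm^4

1333748773.37 mm^4


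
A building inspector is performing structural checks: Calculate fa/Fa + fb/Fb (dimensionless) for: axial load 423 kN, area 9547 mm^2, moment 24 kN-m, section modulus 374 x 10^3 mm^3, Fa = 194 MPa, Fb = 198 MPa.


f_a = P / A = 423000.0 / 9547 = 44.3071 MPa
f_b = M / S = 24000000.0 / 374000.0 = 64.1711 MPa
Ratio = f_a / Fa + f_b / Fb
= 44.3071 / 194 + 64.1711 / 198
= 0.5525 (dimensionless)

0.5525 (dimensionless)


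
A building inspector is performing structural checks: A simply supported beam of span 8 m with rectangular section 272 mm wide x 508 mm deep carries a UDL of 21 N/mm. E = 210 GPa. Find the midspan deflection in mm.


I = 272 * 508^3 / 12 = 2971520938.67 mm^4
L = 8000.0 mm, w = 21 N/mm, E = 210000.0 MPa
delta = 5 * w * L^4 / (384 * E * I)
= 5 * 21 * 8000.0^4 / (384 * 210000.0 * 2971520938.67)
= 1.7948 mm

1.7948 mm


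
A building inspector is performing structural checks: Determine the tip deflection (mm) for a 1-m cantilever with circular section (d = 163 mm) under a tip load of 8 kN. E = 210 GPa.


I = pi * d^4 / 64 = pi * 163^4 / 64 = 34651362.54 mm^4
L = 1000.0 mm, P = 8000.0 N, E = 210000.0 MPa
delta = P * L^3 / (3 * E * I)
= 8000.0 * 1000.0^3 / (3 * 210000.0 * 34651362.54)
= 0.3665 mm

0.3665 mm


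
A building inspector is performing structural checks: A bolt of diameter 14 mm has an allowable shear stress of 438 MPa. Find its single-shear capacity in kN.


A = pi * d^2 / 4 = pi * 14^2 / 4 = 153.938 mm^2
V = f_v * A / 1000 = 438 * 153.938 / 1000
= 67.4249 kN

67.4249 kN


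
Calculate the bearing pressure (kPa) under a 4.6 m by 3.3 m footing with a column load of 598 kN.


A = 4.6 * 3.3 = 15.18 m^2
q = P / A = 598 / 15.18
= 39.3939 kPa

39.3939 kPa


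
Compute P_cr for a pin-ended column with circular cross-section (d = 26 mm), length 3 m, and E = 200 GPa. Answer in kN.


I = pi * d^4 / 64 = 22431.76 mm^4
L = 3000.0 mm
P_cr = pi^2 * E * I / L^2
= 9.8696 * 200000.0 * 22431.76 / 3000.0^2
= 4919.83 N = 4.9198 kN

4.9198 kN


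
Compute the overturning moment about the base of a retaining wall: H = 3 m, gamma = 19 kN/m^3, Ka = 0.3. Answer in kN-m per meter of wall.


Pa = 0.5 * Ka * gamma * H^2
= 0.5 * 0.3 * 19 * 3^2
= 25.65 kN/m
Arm = H / 3 = 3 / 3 = 1.0 m
Mo = Pa * arm = Pa * H / 3 = 25.65 * 3 / 3 = 25.65 kN-m/m

25.65 kN-m/m


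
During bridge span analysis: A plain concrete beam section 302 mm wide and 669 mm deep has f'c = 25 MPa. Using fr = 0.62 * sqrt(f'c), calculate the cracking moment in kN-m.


fr = 0.62 * sqrt(25) = 0.62 * 5.0 = 3.1 MPa
I = 302 * 669^3 / 12 = 7535360776.5 mm^4
y_t = 334.5 mm
M_cr = fr * I / y_t = 3.1 * 7535360776.5 / 334.5 N-mm
= 69.8344 kN-m

69.8344 kN-m


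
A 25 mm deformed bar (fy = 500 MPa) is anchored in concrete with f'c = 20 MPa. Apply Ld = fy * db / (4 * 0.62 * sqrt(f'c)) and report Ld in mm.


Ld = (fy * db) / (4 * 0.62 * sqrt(f'c))
= (500 * 25) / (4 * 0.62 * sqrt(20))
= 12500 / 11.0909
= 1127.05 mm

1127.05 mm


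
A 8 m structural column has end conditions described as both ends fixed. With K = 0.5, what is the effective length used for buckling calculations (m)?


L_eff = K * L
= 0.5 * 8
= 4.0 m

4.0 m


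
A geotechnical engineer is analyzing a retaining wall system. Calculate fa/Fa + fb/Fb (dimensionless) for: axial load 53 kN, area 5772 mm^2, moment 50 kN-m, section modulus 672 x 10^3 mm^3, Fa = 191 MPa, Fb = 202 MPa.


f_a = P / A = 53000.0 / 5772 = 9.1823 MPa
f_b = M / S = 50000000.0 / 672000.0 = 74.4048 MPa
Ratio = f_a / Fa + f_b / Fb
= 9.1823 / 191 + 74.4048 / 202
= 0.4164 (dimensionless)

0.4164 (dimensionless)


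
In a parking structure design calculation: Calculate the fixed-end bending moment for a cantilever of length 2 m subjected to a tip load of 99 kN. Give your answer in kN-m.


For a cantilever with a point load at the free end:
M_max = P * L = 99 * 2 = 198 kN-m

198 kN-m


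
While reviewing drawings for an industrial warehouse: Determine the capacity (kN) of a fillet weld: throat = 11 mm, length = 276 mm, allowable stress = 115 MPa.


Strength = throat * length * allowable stress
= 11 * 276 * 115 N
= 349140 N
= 349.14 kN

349.14 kN


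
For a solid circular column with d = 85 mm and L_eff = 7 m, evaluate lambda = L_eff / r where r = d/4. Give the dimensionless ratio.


Radius of gyration r = d / 4 = 85 / 4 = 21.25 mm
L_eff = 7000.0 mm
Slenderness ratio = L / r = 7000.0 / 21.25 = 329.41 (dimensionless)

329.41 (dimensionless)


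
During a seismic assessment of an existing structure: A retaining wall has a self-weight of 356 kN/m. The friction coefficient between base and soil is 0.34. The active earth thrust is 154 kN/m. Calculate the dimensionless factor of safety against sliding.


Resisting force = mu * W = 0.34 * 356 = 121.04 kN/m
FOS = Resisting / Driving = 121.04 / 154
= 0.786 (dimensionless)

0.786 (dimensionless)


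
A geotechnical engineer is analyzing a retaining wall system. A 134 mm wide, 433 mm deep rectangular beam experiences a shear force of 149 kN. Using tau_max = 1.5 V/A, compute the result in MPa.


A = b * h = 134 * 433 = 58022 mm^2
V = 149 kN = 149000.0 N
tau_max = 1.5 * V / A = 1.5 * 149000.0 / 58022
= 3.852 MPa

3.852 MPa


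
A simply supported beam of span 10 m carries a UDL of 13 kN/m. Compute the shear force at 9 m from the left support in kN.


R_A = w * L / 2 = 13 * 10 / 2 = 65.0 kN
V(x) = R_A - w * x = 65.0 - 13 * 9
= -52.0 kN

-52.0 kN


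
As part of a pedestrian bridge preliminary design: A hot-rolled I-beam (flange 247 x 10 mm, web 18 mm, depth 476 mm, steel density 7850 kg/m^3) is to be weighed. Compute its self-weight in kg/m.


A_flanges = 2 * 247 * 10 = 4940 mm^2
A_web = (476 - 2 * 10) * 18 = 8208 mm^2
A_total = 4940 + 8208 = 13148 mm^2 = 0.013148 m^2
Weight = rho * A = 7850 * 0.013148 = 103.2118 kg/m

103.2118 kg/m


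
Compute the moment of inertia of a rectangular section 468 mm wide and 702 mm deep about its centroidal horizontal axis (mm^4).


I = b * h^3 / 12
= 468 * 702^3 / 12
= 468 * 345948408 / 12
= 13491987912.0 mm^4

13491987912.0 mm^4


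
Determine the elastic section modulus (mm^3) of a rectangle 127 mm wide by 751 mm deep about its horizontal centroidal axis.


S = b * h^2 / 6
= 127 * 751^2 / 6
= 127 * 564001 / 6
= 11938021.17 mm^3

11938021.17 mm^3


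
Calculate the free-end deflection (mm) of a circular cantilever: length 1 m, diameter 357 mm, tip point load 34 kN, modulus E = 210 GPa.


I = pi * d^4 / 64 = pi * 357^4 / 64 = 797338552.09 mm^4
L = 1000.0 mm, P = 34000.0 N, E = 210000.0 MPa
delta = P * L^3 / (3 * E * I)
= 34000.0 * 1000.0^3 / (3 * 210000.0 * 797338552.09)
= 0.0677 mm

0.0677 mm


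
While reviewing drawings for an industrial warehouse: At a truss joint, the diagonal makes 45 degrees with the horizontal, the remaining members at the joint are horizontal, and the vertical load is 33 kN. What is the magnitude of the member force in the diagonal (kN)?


At the joint, only the diagonal has a vertical component, so vertical equilibrium gives:
F * sin(45) = 33
F = 33 / sin(45)
= 33 / 0.707107
= 46.67 kN

46.67 kN


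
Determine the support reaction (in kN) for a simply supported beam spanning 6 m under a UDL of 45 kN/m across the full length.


Total load = w * L = 45 * 6 = 270 kN
By symmetry, each reaction R = total / 2 = 270 / 2 = 135.0 kN

135.0 kN


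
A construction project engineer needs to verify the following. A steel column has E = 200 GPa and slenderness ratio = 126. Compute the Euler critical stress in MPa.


sigma_cr = pi^2 * E / lambda^2
= 9.8696 * 200000.0 / 126^2
= 9.8696 * 200000.0 / 15876
= 124.3336 MPa

124.3336 MPa


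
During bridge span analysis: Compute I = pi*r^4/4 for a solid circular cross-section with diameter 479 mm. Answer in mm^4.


r = d / 2 = 479 / 2 = 239.5 mm
I = pi * r^4 / 4 = pi * 239.5^4 / 4
= 2584115686.37 mm^4

2584115686.37 mm^4


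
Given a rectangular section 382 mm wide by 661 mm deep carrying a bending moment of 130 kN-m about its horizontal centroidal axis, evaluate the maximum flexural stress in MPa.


I = b * h^3 / 12 = 382 * 661^3 / 12 = 9193618861.83 mm^4
y = h / 2 = 661 / 2 = 330.5 mm
M = 130 kN-m = 130000000.0 N-mm
sigma = M * y / I = 130000000.0 * 330.5 / 9193618861.83
= 4.67 MPa

4.67 MPa


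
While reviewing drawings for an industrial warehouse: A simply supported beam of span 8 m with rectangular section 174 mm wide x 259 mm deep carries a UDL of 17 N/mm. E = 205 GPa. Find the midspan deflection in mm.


I = 174 * 259^3 / 12 = 251922695.5 mm^4
L = 8000.0 mm, w = 17 N/mm, E = 205000.0 MPa
delta = 5 * w * L^4 / (384 * E * I)
= 5 * 17 * 8000.0^4 / (384 * 205000.0 * 251922695.5)
= 17.556 mm

17.556 mm


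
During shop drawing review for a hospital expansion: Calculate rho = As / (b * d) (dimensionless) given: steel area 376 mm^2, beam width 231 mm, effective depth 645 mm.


rho = As / (b * d)
= 376 / (231 * 645)
= 376 / 148995
= 0.002524 (dimensionless)

0.002524 (dimensionless)


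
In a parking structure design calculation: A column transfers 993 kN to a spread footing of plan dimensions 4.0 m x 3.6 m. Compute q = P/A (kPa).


A = 4.0 * 3.6 = 14.4 m^2
q = P / A = 993 / 14.4
= 68.9583 kPa

68.9583 kPa


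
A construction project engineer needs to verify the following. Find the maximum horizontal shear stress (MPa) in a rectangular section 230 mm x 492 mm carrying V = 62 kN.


A = b * h = 230 * 492 = 113160 mm^2
V = 62 kN = 62000.0 N
tau_max = 1.5 * V / A = 1.5 * 62000.0 / 113160
= 0.8218 MPa

0.8218 MPa


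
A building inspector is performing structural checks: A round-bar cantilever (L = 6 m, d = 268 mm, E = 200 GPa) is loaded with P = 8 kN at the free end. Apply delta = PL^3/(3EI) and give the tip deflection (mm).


I = pi * d^4 / 64 = pi * 268^4 / 64 = 253226454.78 mm^4
L = 6000.0 mm, P = 8000.0 N, E = 200000.0 MPa
delta = P * L^3 / (3 * E * I)
= 8000.0 * 6000.0^3 / (3 * 200000.0 * 253226454.78)
= 11.3732 mm

11.3732 mm


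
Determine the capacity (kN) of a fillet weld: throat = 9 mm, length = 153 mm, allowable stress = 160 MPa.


Strength = throat * length * allowable stress
= 9 * 153 * 160 N
= 220320 N
= 220.32 kN

220.32 kN


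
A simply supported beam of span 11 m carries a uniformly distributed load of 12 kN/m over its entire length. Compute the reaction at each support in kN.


Total load = w * L = 12 * 11 = 132 kN
By symmetry, each reaction R = total / 2 = 132 / 2 = 66.0 kN

66.0 kN


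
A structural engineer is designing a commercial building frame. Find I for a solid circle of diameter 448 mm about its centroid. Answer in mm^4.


r = d / 2 = 448 / 2 = 224.0 mm
I = pi * r^4 / 4 = pi * 224.0^4 / 4
= 1977342744.66 mm^4

1977342744.66 mm^4


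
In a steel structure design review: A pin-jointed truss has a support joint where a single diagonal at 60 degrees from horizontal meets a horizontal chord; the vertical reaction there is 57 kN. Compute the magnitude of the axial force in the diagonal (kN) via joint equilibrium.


At the joint, only the diagonal has a vertical component, so vertical equilibrium gives:
F * sin(60) = 57
F = 57 / sin(60)
= 57 / 0.866025
= 65.82 kN

65.82 kN


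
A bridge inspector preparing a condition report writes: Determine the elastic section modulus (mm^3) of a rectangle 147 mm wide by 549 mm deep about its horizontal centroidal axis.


S = b * h^2 / 6
= 147 * 549^2 / 6
= 147 * 301401 / 6
= 7384324.5 mm^3

7384324.5 mm^3


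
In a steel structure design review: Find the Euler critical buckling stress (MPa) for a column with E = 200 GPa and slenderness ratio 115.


sigma_cr = pi^2 * E / lambda^2
= 9.8696 * 200000.0 / 115^2
= 9.8696 * 200000.0 / 13225
= 149.2568 MPa

149.2568 MPa


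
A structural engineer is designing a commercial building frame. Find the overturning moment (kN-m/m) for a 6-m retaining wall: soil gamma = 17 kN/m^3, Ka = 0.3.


Pa = 0.5 * Ka * gamma * H^2
= 0.5 * 0.3 * 17 * 6^2
= 91.8 kN/m
Arm = H / 3 = 6 / 3 = 2.0 m
Mo = Pa * arm = Pa * H / 3 = 91.8 * 6 / 3 = 183.6 kN-m/m

183.6 kN-m/m


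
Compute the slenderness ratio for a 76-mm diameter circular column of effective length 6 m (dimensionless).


Radius of gyration r = d / 4 = 76 / 4 = 19.0 mm
L_eff = 6000.0 mm
Slenderness ratio = L / r = 6000.0 / 19.0 = 315.79 (dimensionless)

315.79 (dimensionless)


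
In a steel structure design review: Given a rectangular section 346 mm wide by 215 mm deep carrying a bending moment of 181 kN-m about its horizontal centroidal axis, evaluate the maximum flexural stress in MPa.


I = b * h^3 / 12 = 346 * 215^3 / 12 = 286556479.17 mm^4
y = h / 2 = 215 / 2 = 107.5 mm
M = 181 kN-m = 181000000.0 N-mm
sigma = M * y / I = 181000000.0 * 107.5 / 286556479.17
= 67.9 MPa

67.9 MPa


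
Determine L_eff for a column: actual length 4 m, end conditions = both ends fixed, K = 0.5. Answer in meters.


L_eff = K * L
= 0.5 * 4
= 2.0 m

2.0 m


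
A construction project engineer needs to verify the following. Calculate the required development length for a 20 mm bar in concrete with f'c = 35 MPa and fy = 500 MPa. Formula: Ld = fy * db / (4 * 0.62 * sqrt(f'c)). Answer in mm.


Ld = (fy * db) / (4 * 0.62 * sqrt(f'c))
= (500 * 20) / (4 * 0.62 * sqrt(35))
= 10000 / 14.6719
= 681.58 mm

681.58 mm


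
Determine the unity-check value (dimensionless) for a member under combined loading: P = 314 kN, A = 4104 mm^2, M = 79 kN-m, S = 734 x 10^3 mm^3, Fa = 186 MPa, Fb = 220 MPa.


f_a = P / A = 314000.0 / 4104 = 76.5107 MPa
f_b = M / S = 79000000.0 / 734000.0 = 107.6294 MPa
Ratio = f_a / Fa + f_b / Fb
= 76.5107 / 186 + 107.6294 / 220
= 0.9006 (dimensionless)

0.9006 (dimensionless)


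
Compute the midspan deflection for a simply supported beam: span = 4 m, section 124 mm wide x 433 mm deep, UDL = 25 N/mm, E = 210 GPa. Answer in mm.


I = 124 * 433^3 / 12 = 838888282.33 mm^4
L = 4000.0 mm, w = 25 N/mm, E = 210000.0 MPa
delta = 5 * w * L^4 / (384 * E * I)
= 5 * 25 * 4000.0^4 / (384 * 210000.0 * 838888282.33)
= 0.473 mm

0.473 mm


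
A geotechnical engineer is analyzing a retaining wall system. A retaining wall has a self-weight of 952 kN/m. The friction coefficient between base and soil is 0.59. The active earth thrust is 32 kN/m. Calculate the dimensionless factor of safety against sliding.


Resisting force = mu * W = 0.59 * 952 = 561.68 kN/m
FOS = Resisting / Driving = 561.68 / 32
= 17.5525 (dimensionless)

17.5525 (dimensionless)


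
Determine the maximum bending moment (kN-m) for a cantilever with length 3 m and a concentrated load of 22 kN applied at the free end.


For a cantilever with a point load at the free end:
M_max = P * L = 22 * 3 = 66 kN-m

66 kN-m


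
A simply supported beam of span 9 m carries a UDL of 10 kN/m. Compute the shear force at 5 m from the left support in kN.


R_A = w * L / 2 = 10 * 9 / 2 = 45.0 kN
V(x) = R_A - w * x = 45.0 - 10 * 5
= -5.0 kN

-5.0 kN


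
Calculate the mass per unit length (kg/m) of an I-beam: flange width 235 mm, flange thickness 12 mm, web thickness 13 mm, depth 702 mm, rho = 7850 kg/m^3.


A_flanges = 2 * 235 * 12 = 5640 mm^2
A_web = (702 - 2 * 12) * 13 = 8814 mm^2
A_total = 5640 + 8814 = 14454 mm^2 = 0.014454 m^2
Weight = rho * A = 7850 * 0.014454 = 113.4639 kg/m

113.4639 kg/m


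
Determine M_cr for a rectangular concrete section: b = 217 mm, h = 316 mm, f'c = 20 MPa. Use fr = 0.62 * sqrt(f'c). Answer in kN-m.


fr = 0.62 * sqrt(20) = 0.62 * 4.4721 = 2.7727 MPa
I = 217 * 316^3 / 12 = 570610469.33 mm^4
y_t = 158.0 mm
M_cr = fr * I / y_t = 2.7727 * 570610469.33 / 158.0 N-mm
= 10.0136 kN-m

10.0136 kN-m


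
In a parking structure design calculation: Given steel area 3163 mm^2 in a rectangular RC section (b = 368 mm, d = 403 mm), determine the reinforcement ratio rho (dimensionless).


rho = As / (b * d)
= 3163 / (368 * 403)
= 3163 / 148304
= 0.021328 (dimensionless)

0.021328 (dimensionless)


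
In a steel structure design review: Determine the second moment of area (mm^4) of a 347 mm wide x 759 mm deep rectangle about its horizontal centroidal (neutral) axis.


I = b * h^3 / 12
= 347 * 759^3 / 12
= 347 * 437245479 / 12
= 12643681767.75 mm^4

12643681767.75 mm^4


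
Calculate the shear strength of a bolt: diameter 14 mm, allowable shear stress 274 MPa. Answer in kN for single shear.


A = pi * d^2 / 4 = pi * 14^2 / 4 = 153.938 mm^2
V = f_v * A / 1000 = 274 * 153.938 / 1000
= 42.179 kN

42.179 kN


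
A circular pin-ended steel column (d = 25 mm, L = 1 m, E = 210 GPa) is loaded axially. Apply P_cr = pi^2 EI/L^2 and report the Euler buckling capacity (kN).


I = pi * d^4 / 64 = 19174.76 mm^4
L = 1000.0 mm
P_cr = pi^2 * E * I / L^2
= 9.8696 * 210000.0 * 19174.76 / 1000.0^2
= 39741.93 N = 39.7419 kN

39.7419 kN


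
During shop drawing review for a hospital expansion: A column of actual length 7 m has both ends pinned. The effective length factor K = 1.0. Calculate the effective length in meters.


L_eff = K * L
= 1.0 * 7
= 7.0 m

7.0 m


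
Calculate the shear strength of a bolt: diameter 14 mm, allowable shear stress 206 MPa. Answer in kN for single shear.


A = pi * d^2 / 4 = pi * 14^2 / 4 = 153.938 mm^2
V = f_v * A / 1000 = 206 * 153.938 / 1000
= 31.7112 kN

31.7112 kN


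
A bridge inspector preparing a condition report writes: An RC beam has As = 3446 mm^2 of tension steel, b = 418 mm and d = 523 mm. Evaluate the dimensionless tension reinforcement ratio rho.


rho = As / (b * d)
= 3446 / (418 * 523)
= 3446 / 218614
= 0.015763 (dimensionless)

0.015763 (dimensionless)


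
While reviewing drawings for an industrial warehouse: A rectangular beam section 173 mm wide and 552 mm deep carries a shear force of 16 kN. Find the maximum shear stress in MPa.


A = b * h = 173 * 552 = 95496 mm^2
V = 16 kN = 16000.0 N
tau_max = 1.5 * V / A = 1.5 * 16000.0 / 95496
= 0.2513 MPa

0.2513 MPa


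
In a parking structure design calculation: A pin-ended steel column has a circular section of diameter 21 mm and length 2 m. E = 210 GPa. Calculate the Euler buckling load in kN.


I = pi * d^4 / 64 = 9546.56 mm^4
L = 2000.0 mm
P_cr = pi^2 * E * I / L^2
= 9.8696 * 210000.0 * 9546.56 / 2000.0^2
= 4946.59 N = 4.9466 kN

4.9466 kN


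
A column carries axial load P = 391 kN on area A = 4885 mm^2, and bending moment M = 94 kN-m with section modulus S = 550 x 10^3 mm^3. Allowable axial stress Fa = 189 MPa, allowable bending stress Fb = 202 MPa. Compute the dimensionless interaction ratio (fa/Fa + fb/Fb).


f_a = P / A = 391000.0 / 4885 = 80.0409 MPa
f_b = M / S = 94000000.0 / 550000.0 = 170.9091 MPa
Ratio = f_a / Fa + f_b / Fb
= 80.0409 / 189 + 170.9091 / 202
= 1.2696 (dimensionless)

1.2696 (dimensionless)


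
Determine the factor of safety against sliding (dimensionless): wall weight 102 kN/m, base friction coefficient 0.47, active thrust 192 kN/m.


Resisting force = mu * W = 0.47 * 102 = 47.94 kN/m
FOS = Resisting / Driving = 47.94 / 192
= 0.2497 (dimensionless)

0.2497 (dimensionless)


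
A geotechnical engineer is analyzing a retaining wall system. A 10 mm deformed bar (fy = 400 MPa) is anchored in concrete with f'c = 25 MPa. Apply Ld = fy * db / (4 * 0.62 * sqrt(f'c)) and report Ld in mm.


Ld = (fy * db) / (4 * 0.62 * sqrt(f'c))
= (400 * 10) / (4 * 0.62 * sqrt(25))
= 4000 / 12.4
= 322.58 mm

322.58 mm


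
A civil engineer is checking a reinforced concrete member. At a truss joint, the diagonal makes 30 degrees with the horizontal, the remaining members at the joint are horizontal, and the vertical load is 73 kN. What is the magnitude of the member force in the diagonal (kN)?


At the joint, only the diagonal has a vertical component, so vertical equilibrium gives:
F * sin(30) = 73
F = 73 / sin(30)
= 73 / 0.5
= 146.0 kN

146.0 kN


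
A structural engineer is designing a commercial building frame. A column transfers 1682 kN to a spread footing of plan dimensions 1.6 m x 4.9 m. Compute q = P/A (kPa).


A = 1.6 * 4.9 = 7.84 m^2
q = P / A = 1682 / 7.84
= 214.5408 kPa

214.5408 kPa


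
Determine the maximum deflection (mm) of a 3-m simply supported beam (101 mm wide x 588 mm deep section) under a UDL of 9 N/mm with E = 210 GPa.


I = 101 * 588^3 / 12 = 1711087056.0 mm^4
L = 3000.0 mm, w = 9 N/mm, E = 210000.0 MPa
delta = 5 * w * L^4 / (384 * E * I)
= 5 * 9 * 3000.0^4 / (384 * 210000.0 * 1711087056.0)
= 0.0264 mm

0.0264 mm


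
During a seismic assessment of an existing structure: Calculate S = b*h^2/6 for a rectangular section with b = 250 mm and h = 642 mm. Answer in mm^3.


S = b * h^2 / 6
= 250 * 642^2 / 6
= 250 * 412164 / 6
= 17173500.0 mm^3

17173500.0 mm^3


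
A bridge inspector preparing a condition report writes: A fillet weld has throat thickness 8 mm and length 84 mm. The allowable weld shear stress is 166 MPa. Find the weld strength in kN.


Strength = throat * length * allowable stress
= 8 * 84 * 166 N
= 111552 N
= 111.55 kN

111.55 kN


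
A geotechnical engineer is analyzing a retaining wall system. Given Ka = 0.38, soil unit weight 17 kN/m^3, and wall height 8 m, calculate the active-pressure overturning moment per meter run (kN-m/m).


Pa = 0.5 * Ka * gamma * H^2
= 0.5 * 0.38 * 17 * 8^2
= 206.72 kN/m
Arm = H / 3 = 8 / 3 = 2.6667 m
Mo = Pa * arm = Pa * H / 3 = 206.72 * 8 / 3 = 551.2533 kN-m/m

551.2533 kN-m/m


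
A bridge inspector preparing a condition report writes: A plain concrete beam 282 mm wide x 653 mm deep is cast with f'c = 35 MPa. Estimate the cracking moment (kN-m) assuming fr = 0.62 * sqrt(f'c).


fr = 0.62 * sqrt(35) = 0.62 * 5.9161 = 3.668 MPa
I = 282 * 653^3 / 12 = 6543459309.5 mm^4
y_t = 326.5 mm
M_cr = fr * I / y_t = 3.668 * 6543459309.5 / 326.5 N-mm
= 73.5106 kN-m

73.5106 kN-m


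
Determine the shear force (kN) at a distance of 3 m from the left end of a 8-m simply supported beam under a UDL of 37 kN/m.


R_A = w * L / 2 = 37 * 8 / 2 = 148.0 kN
V(x) = R_A - w * x = 148.0 - 37 * 3
= 37.0 kN

37.0 kN


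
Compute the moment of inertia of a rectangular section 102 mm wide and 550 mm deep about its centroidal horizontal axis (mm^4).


I = b * h^3 / 12
= 102 * 550^3 / 12
= 102 * 166375000 / 12
= 1414187500.0 mm^4

1414187500.0 mm^4


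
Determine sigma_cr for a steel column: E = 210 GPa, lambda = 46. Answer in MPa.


sigma_cr = pi^2 * E / lambda^2
= 9.8696 * 210000.0 / 46^2
= 9.8696 * 210000.0 / 2116
= 979.4976 MPa

979.4976 MPa


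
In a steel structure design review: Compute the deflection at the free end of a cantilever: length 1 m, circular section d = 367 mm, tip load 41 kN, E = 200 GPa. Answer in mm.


I = pi * d^4 / 64 = pi * 367^4 / 64 = 890500475.54 mm^4
L = 1000.0 mm, P = 41000.0 N, E = 200000.0 MPa
delta = P * L^3 / (3 * E * I)
= 41000.0 * 1000.0^3 / (3 * 200000.0 * 890500475.54)
= 0.0767 mm

0.0767 mm


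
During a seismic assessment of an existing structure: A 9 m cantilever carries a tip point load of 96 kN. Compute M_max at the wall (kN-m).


For a cantilever with a point load at the free end:
M_max = P * L = 96 * 9 = 864 kN-m

864 kN-m


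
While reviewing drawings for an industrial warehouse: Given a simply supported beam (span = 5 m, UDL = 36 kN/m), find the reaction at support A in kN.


Total load = w * L = 36 * 5 = 180 kN
By symmetry, each reaction R = total / 2 = 180 / 2 = 90.0 kN

90.0 kN


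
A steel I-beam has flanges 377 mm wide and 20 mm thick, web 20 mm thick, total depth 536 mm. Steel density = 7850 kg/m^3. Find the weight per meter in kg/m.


A_flanges = 2 * 377 * 20 = 15080 mm^2
A_web = (536 - 2 * 20) * 20 = 9920 mm^2
A_total = 15080 + 9920 = 25000 mm^2 = 0.025000 m^2
Weight = rho * A = 7850 * 0.025000 = 196.25 kg/m

196.25 kg/m


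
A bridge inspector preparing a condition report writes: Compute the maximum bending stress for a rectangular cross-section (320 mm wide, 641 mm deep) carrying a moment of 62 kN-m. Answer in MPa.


I = b * h^3 / 12 = 320 * 641^3 / 12 = 7023325893.33 mm^4
y = h / 2 = 641 / 2 = 320.5 mm
M = 62 kN-m = 62000000.0 N-mm
sigma = M * y / I = 62000000.0 * 320.5 / 7023325893.33
= 2.83 MPa

2.83 MPa


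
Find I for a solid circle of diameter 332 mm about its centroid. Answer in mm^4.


r = d / 2 = 332 / 2 = 166.0 mm
I = pi * r^4 / 4 = pi * 166.0^4 / 4
= 596378850.42 mm^4

596378850.42 mm^4


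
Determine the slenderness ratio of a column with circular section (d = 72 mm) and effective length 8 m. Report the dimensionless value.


Radius of gyration r = d / 4 = 72 / 4 = 18.0 mm
L_eff = 8000.0 mm
Slenderness ratio = L / r = 8000.0 / 18.0 = 444.44 (dimensionless)

444.44 (dimensionless)


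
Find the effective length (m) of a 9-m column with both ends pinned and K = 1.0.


L_eff = K * L
= 1.0 * 9
= 9.0 m

9.0 m


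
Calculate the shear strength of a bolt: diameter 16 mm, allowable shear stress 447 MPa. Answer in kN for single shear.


A = pi * d^2 / 4 = pi * 16^2 / 4 = 201.0619 mm^2
V = f_v * A / 1000 = 447 * 201.0619 / 1000
= 89.8747 kN

89.8747 kN


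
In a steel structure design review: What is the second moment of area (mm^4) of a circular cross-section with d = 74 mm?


r = d / 2 = 74 / 2 = 37.0 mm
I = pi * r^4 / 4 = pi * 37.0^4 / 4
= 1471962.61 mm^4

1471962.61 mm^4


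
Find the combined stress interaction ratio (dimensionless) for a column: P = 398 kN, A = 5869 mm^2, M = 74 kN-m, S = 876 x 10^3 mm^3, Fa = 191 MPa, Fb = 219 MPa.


f_a = P / A = 398000.0 / 5869 = 67.8139 MPa
f_b = M / S = 74000000.0 / 876000.0 = 84.4749 MPa
Ratio = f_a / Fa + f_b / Fb
= 67.8139 / 191 + 84.4749 / 219
= 0.7408 (dimensionless)

0.7408 (dimensionless)


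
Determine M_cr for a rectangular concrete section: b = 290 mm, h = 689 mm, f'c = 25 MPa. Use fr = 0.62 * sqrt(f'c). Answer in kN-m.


fr = 0.62 * sqrt(25) = 0.62 * 5.0 = 3.1 MPa
I = 290 * 689^3 / 12 = 7904500250.83 mm^4
y_t = 344.5 mm
M_cr = fr * I / y_t = 3.1 * 7904500250.83 / 344.5 N-mm
= 71.129 kN-m

71.129 kN-m
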